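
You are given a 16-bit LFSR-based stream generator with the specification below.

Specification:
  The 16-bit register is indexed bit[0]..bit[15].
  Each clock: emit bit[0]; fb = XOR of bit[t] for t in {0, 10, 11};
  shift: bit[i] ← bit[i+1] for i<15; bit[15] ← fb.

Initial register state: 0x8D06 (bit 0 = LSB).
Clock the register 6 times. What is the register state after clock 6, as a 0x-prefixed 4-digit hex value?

reg_0 = 0x8D06
clock 1: out=0, reg = 0x4683
clock 2: out=1, reg = 0x2341
clock 3: out=1, reg = 0x91A0
clock 4: out=0, reg = 0x48D0
clock 5: out=0, reg = 0xA468
clock 6: out=0, reg = 0xD234

0xD234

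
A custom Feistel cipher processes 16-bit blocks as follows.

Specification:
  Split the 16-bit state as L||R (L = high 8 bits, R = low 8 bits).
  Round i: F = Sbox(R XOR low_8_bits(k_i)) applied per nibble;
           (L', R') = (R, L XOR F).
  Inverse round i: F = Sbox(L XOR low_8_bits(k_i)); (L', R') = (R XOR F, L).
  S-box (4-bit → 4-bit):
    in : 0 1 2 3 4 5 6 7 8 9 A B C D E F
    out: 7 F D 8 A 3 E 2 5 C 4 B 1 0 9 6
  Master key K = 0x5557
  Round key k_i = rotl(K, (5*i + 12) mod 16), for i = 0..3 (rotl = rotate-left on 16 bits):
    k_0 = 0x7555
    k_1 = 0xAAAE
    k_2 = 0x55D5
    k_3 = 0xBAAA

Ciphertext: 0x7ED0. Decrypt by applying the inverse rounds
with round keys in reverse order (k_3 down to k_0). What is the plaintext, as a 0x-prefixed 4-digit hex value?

s_0 = ciphertext = 0x7ED0
s_1 = InvRound(s_0, k_3) = 0xDA7E
s_2 = InvRound(s_1, k_2) = 0x08DA
s_3 = InvRound(s_2, k_1) = 0x9408
s_4 = InvRound(s_3, k_0) = 0x1794

0x1794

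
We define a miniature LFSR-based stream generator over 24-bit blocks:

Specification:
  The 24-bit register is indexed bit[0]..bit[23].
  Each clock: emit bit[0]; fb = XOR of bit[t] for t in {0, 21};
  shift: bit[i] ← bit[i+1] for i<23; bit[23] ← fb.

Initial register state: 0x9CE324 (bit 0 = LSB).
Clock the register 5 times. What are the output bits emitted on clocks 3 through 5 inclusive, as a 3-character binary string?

100

reg_0 = 0x9CE324
clock 1: out=0, reg = 0x4E7192
clock 2: out=0, reg = 0x2738C9
clock 3: out=1, reg = 0x139C64
clock 4: out=0, reg = 0x09CE32
clock 5: out=0, reg = 0x04E719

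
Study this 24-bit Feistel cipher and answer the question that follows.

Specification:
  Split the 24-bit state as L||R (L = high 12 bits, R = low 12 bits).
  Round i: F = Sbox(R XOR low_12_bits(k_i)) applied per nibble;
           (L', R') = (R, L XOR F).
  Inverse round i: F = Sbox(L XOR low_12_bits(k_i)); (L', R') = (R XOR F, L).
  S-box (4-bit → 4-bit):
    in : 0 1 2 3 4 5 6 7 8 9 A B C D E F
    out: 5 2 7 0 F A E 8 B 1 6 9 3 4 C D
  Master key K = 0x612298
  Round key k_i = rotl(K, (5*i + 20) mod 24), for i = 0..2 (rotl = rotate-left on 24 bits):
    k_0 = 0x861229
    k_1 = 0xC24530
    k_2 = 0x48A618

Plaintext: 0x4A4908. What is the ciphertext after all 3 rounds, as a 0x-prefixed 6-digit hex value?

s_0 = plaintext = 0x4A4908
s_1 = Round(s_0, k_0) = 0x908DD6
s_2 = Round(s_1, k_1) = 0xDD62C6
s_3 = Round(s_2, k_2) = 0x2C629A

0x2C629A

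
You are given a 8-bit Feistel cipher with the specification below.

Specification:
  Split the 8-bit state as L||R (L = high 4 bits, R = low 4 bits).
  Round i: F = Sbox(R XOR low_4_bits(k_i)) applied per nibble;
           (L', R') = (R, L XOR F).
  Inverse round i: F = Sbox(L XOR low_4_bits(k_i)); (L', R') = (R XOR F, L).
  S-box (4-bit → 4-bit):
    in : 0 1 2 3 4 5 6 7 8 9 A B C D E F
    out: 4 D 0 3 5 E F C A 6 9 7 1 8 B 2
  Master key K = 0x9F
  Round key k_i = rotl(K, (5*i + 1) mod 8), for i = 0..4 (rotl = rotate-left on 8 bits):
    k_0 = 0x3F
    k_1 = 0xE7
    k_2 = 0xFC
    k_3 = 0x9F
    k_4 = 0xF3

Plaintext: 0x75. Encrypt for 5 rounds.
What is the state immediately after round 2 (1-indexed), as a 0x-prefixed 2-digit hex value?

0xE3

s_0 = plaintext = 0x75
s_1 = Round(s_0, k_0) = 0x5E
s_2 = Round(s_1, k_1) = 0xE3
s_3 = Round(s_2, k_2) = 0x3C
s_4 = Round(s_3, k_3) = 0xC0
s_5 = Round(s_4, k_4) = 0x0F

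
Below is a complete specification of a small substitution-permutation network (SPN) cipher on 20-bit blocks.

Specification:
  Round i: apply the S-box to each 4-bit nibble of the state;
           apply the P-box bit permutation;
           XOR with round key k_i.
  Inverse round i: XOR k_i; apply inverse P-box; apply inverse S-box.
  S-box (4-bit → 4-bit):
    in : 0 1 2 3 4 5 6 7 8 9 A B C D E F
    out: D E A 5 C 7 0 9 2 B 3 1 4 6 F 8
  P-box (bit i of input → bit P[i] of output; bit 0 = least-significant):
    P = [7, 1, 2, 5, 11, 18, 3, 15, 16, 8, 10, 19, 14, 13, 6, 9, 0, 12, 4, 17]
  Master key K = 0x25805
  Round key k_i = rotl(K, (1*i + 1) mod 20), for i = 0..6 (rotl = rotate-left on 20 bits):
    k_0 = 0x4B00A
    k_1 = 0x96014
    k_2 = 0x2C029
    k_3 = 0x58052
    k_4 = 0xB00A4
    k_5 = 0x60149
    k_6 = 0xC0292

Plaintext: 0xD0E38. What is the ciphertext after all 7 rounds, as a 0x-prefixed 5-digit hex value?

0x647F1

s_0 = plaintext = 0xD0E38
s_1 = Round(s_0, k_0) = 0xDEF50
s_2 = Round(s_1, k_1) = 0x51AE8
s_3 = Round(s_2, k_2) = 0x77B72
s_4 = Round(s_3, k_3) = 0x64A71
s_5 = Round(s_4, k_4) = 0xA8BC2
s_6 = Round(s_5, k_5) = 0x73162
s_7 = Round(s_6, k_6) = 0x647F1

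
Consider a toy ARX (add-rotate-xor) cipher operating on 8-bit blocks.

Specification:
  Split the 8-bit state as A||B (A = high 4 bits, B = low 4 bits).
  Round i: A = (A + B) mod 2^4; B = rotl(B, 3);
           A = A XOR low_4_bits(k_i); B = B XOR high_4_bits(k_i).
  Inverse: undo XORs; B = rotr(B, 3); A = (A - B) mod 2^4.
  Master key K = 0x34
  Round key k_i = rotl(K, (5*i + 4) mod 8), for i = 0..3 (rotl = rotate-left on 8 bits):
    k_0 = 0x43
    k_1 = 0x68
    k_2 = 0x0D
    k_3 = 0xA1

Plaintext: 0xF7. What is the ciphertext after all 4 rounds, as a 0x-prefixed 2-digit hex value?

s_0 = plaintext = 0xF7
s_1 = Round(s_0, k_0) = 0x5F
s_2 = Round(s_1, k_1) = 0xC9
s_3 = Round(s_2, k_2) = 0x8C
s_4 = Round(s_3, k_3) = 0x5C

0x5C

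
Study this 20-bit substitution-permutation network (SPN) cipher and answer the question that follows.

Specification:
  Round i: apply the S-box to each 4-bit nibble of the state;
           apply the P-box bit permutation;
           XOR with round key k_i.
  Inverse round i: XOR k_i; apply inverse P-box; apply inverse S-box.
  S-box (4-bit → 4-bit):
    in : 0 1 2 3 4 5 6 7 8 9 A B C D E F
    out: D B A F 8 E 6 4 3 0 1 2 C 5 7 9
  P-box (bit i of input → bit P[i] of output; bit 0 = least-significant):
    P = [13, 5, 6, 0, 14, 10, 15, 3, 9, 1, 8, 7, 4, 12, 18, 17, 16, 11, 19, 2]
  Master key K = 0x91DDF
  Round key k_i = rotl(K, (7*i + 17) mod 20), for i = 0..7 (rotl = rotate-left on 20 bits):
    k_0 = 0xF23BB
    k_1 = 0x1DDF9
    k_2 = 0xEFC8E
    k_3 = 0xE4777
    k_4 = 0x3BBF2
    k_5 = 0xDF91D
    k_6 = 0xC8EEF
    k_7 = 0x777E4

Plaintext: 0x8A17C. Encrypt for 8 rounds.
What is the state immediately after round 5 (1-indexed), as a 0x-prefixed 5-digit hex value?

0x228A1

s_0 = plaintext = 0x8A17C
s_1 = Round(s_0, k_0) = 0xEA968
s_2 = Round(s_1, k_1) = 0x871C9
s_3 = Round(s_2, k_2) = 0xB7604
s_4 = Round(s_3, k_3) = 0xA8E7C
s_5 = Round(s_4, k_4) = 0x228A1
s_6 = Round(s_5, k_5) = 0xF833A
s_7 = Round(s_6, k_6) = 0xD7971
s_8 = Round(s_7, k_7) = 0xAD7C5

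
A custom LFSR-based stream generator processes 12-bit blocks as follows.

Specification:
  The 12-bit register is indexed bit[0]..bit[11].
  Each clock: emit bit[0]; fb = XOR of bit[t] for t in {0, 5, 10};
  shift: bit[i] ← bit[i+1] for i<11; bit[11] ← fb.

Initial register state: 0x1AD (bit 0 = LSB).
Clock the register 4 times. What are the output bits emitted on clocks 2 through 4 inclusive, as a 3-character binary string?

reg_0 = 0x1AD
clock 1: out=1, reg = 0x0D6
clock 2: out=0, reg = 0x06B
clock 3: out=1, reg = 0x035
clock 4: out=1, reg = 0x01A

011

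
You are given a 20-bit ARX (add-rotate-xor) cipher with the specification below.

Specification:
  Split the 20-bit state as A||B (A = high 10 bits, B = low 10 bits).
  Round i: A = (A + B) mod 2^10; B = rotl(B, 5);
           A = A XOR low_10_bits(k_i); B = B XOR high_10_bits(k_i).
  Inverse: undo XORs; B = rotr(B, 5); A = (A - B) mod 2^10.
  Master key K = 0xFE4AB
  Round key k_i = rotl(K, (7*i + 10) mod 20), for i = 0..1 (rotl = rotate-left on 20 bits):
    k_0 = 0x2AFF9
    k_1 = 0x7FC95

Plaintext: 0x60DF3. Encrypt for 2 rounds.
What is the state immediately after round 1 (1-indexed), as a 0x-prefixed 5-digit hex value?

s_0 = plaintext = 0x60DF3
s_1 = Round(s_0, k_0) = 0x23EC4
s_2 = Round(s_1, k_1) = 0xF1969

0x23EC4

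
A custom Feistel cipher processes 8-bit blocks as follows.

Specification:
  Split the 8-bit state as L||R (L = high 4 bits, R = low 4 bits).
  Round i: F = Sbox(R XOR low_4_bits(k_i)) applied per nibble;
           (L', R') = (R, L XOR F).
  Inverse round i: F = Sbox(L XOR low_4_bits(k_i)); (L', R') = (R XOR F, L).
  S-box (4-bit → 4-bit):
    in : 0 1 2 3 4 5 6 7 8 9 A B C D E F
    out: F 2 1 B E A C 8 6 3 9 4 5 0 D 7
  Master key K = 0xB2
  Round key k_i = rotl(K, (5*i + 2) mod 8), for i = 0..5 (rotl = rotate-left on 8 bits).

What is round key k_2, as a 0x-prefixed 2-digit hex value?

K = 0xB2
k_0 = rotl(K, (5*0+2) mod 8) = rotl(K, 2) = 0xCA
k_1 = rotl(K, (5*1+2) mod 8) = rotl(K, 7) = 0x59
k_2 = rotl(K, (5*2+2) mod 8) = rotl(K, 4) = 0x2B

0x2B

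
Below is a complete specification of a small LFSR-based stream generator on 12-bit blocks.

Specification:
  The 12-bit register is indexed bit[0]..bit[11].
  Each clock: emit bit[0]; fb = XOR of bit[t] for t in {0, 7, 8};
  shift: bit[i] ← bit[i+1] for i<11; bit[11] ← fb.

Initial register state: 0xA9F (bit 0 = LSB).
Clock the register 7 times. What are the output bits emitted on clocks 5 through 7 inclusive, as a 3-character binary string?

100

reg_0 = 0xA9F
clock 1: out=1, reg = 0x54F
clock 2: out=1, reg = 0x2A7
clock 3: out=1, reg = 0x153
clock 4: out=1, reg = 0x0A9
clock 5: out=1, reg = 0x054
clock 6: out=0, reg = 0x02A
clock 7: out=0, reg = 0x015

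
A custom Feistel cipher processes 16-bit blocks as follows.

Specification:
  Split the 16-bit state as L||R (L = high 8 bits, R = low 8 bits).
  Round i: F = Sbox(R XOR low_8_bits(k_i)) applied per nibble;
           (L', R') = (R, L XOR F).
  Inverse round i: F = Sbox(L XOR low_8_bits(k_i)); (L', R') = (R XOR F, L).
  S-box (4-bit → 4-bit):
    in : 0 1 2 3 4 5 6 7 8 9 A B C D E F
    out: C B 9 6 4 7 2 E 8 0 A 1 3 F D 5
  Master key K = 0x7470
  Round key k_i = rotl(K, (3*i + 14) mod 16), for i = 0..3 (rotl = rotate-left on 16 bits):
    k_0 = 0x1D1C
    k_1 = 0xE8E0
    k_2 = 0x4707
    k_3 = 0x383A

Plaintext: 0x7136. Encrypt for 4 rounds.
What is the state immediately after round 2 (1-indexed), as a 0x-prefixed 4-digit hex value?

0xEBF7

s_0 = plaintext = 0x7136
s_1 = Round(s_0, k_0) = 0x36EB
s_2 = Round(s_1, k_1) = 0xEBF7
s_3 = Round(s_2, k_2) = 0xF7B7
s_4 = Round(s_3, k_3) = 0xB778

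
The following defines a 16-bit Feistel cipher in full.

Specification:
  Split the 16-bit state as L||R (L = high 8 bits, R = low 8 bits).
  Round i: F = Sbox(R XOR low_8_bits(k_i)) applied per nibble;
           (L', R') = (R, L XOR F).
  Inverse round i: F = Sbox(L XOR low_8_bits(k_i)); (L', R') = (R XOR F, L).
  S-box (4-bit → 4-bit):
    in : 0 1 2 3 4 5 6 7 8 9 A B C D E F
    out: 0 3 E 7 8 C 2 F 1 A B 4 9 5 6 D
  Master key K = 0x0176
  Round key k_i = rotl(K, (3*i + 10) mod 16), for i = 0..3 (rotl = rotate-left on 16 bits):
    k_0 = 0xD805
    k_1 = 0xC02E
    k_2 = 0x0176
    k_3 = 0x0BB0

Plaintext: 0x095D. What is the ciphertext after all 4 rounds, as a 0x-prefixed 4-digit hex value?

s_0 = plaintext = 0x095D
s_1 = Round(s_0, k_0) = 0x5DC8
s_2 = Round(s_1, k_1) = 0xC83F
s_3 = Round(s_2, k_2) = 0x3F42
s_4 = Round(s_3, k_3) = 0x42E1

0x42E1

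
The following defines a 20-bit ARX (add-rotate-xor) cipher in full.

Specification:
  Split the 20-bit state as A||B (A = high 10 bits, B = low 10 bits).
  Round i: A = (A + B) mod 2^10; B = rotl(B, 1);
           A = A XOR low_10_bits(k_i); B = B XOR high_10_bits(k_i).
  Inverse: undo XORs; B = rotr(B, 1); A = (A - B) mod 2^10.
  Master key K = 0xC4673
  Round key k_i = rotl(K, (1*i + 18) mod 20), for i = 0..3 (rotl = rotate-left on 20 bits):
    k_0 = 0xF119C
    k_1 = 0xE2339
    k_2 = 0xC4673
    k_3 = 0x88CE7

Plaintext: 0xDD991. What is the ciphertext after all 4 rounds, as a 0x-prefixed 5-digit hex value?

s_0 = plaintext = 0xDD991
s_1 = Round(s_0, k_0) = 0x26CE6
s_2 = Round(s_1, k_1) = 0xAE244
s_3 = Round(s_2, k_2) = 0xA3F98
s_4 = Round(s_3, k_3) = 0xB0112

0xB0112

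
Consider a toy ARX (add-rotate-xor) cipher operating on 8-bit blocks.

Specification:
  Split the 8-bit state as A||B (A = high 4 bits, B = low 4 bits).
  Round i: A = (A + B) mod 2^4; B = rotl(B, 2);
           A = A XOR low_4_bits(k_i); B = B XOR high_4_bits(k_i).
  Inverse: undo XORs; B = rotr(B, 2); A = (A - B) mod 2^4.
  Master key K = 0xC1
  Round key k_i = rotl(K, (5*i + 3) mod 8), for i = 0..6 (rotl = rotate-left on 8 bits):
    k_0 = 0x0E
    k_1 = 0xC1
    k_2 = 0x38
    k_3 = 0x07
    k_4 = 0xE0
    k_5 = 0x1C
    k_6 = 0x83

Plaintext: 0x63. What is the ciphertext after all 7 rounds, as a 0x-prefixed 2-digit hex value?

s_0 = plaintext = 0x63
s_1 = Round(s_0, k_0) = 0x7C
s_2 = Round(s_1, k_1) = 0x2F
s_3 = Round(s_2, k_2) = 0x9C
s_4 = Round(s_3, k_3) = 0x23
s_5 = Round(s_4, k_4) = 0x52
s_6 = Round(s_5, k_5) = 0xB9
s_7 = Round(s_6, k_6) = 0x7E

0x7E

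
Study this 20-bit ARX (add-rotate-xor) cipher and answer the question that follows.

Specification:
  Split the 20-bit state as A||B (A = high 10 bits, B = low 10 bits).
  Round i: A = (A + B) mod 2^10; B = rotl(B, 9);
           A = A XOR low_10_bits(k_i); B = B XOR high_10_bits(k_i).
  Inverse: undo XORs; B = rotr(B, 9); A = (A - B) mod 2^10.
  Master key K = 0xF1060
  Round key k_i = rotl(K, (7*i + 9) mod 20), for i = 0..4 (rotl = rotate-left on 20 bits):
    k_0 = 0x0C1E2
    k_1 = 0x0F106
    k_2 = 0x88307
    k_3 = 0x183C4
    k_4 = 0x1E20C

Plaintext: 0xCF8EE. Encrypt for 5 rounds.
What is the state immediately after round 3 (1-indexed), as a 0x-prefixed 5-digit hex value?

0x8D52F

s_0 = plaintext = 0xCF8EE
s_1 = Round(s_0, k_0) = 0x73847
s_2 = Round(s_1, k_1) = 0xC4E1F
s_3 = Round(s_2, k_2) = 0x8D52F
s_4 = Round(s_3, k_3) = 0x282F7
s_5 = Round(s_4, k_4) = 0x66F03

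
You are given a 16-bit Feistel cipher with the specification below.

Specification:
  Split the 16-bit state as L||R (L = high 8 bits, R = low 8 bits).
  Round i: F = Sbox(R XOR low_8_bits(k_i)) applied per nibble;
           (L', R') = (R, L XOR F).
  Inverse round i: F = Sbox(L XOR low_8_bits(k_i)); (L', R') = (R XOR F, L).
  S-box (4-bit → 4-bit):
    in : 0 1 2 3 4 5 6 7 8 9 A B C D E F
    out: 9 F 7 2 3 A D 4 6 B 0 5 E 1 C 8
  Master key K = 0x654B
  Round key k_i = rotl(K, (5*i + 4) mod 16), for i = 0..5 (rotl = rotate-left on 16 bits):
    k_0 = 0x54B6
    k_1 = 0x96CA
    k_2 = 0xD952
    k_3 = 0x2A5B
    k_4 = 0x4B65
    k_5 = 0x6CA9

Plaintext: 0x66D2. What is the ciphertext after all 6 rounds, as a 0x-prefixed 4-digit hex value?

0x8873

s_0 = plaintext = 0x66D2
s_1 = Round(s_0, k_0) = 0xD2B5
s_2 = Round(s_1, k_1) = 0xB59A
s_3 = Round(s_2, k_2) = 0x9A53
s_4 = Round(s_3, k_3) = 0x530C
s_5 = Round(s_4, k_4) = 0x0C88
s_6 = Round(s_5, k_5) = 0x8873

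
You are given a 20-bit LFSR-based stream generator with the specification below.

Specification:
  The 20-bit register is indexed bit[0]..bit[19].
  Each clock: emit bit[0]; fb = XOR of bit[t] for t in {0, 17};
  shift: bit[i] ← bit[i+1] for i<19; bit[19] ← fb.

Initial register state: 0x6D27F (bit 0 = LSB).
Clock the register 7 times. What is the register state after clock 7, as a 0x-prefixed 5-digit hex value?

reg_0 = 0x6D27F
clock 1: out=1, reg = 0x3693F
clock 2: out=1, reg = 0x1B49F
clock 3: out=1, reg = 0x8DA4F
clock 4: out=1, reg = 0xC6D27
clock 5: out=1, reg = 0xE3693
clock 6: out=1, reg = 0x71B49
clock 7: out=1, reg = 0x38DA4

0x38DA4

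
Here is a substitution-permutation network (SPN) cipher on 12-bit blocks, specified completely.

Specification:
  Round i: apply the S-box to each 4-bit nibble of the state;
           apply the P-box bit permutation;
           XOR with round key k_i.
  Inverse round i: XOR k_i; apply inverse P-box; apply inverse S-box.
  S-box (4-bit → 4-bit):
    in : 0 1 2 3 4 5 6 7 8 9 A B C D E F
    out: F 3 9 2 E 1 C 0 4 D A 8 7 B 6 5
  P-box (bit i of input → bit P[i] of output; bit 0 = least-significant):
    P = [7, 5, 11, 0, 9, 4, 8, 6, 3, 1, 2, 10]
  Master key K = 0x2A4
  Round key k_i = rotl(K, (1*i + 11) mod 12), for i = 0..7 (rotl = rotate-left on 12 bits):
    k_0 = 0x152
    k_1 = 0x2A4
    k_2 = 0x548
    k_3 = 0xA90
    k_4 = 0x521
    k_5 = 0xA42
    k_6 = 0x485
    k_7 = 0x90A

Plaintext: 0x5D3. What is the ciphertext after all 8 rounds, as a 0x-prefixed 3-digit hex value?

0xFCE

s_0 = plaintext = 0x5D3
s_1 = Round(s_0, k_0) = 0x32A
s_2 = Round(s_1, k_1) = 0x0C7
s_3 = Round(s_2, k_2) = 0x256
s_4 = Round(s_3, k_3) = 0x499
s_5 = Round(s_4, k_4) = 0xAE6
s_6 = Round(s_5, k_5) = 0x751
s_7 = Round(s_6, k_6) = 0x625
s_8 = Round(s_7, k_7) = 0xFCE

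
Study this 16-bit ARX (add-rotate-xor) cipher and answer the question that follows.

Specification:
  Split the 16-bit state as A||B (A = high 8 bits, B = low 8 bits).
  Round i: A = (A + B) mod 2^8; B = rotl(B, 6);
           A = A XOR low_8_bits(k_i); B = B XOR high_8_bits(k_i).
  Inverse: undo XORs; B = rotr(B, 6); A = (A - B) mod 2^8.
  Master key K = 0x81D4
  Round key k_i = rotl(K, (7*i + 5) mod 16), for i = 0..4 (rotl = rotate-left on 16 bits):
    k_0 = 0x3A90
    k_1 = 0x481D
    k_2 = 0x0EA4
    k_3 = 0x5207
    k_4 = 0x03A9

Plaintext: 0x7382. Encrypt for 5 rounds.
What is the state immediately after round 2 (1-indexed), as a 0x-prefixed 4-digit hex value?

0xE2EE

s_0 = plaintext = 0x7382
s_1 = Round(s_0, k_0) = 0x659A
s_2 = Round(s_1, k_1) = 0xE2EE
s_3 = Round(s_2, k_2) = 0x74B5
s_4 = Round(s_3, k_3) = 0x2E3F
s_5 = Round(s_4, k_4) = 0xC4CC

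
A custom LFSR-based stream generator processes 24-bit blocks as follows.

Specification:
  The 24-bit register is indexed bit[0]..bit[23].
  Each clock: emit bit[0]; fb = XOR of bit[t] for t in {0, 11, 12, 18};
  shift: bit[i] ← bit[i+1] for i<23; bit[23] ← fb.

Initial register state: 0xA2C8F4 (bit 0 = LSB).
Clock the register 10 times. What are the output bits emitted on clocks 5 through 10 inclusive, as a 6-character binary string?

111100

reg_0 = 0xA2C8F4
clock 1: out=0, reg = 0xD1647A
clock 2: out=0, reg = 0x68B23D
clock 3: out=1, reg = 0x34591E
clock 4: out=0, reg = 0x9A2C8F
clock 5: out=1, reg = 0x4D1647
clock 6: out=1, reg = 0xA68B23
clock 7: out=1, reg = 0xD34591
clock 8: out=1, reg = 0xE9A2C8
clock 9: out=0, reg = 0x74D164
clock 10: out=0, reg = 0x3A68B2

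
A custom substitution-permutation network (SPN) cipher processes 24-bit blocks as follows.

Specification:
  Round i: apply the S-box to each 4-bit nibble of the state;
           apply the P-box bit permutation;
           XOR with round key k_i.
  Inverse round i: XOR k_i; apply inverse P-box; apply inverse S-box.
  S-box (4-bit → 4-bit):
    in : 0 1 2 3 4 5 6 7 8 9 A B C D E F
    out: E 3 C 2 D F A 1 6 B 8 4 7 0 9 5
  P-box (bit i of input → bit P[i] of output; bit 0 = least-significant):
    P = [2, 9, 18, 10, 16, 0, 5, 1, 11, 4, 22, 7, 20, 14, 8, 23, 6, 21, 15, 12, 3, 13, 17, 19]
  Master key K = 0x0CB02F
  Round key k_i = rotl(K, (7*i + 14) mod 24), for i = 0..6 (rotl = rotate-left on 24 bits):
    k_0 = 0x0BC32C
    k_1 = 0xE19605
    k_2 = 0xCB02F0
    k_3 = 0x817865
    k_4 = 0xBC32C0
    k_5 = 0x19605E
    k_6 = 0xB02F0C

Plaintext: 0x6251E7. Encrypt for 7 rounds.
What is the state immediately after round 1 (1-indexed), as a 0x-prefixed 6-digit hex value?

s_0 = plaintext = 0x6251E7
s_1 = Round(s_0, k_0) = 0x923A3A
s_2 = Round(s_1, k_1) = 0xE9628C
s_3 = Round(s_2, k_2) = 0x27501D
s_4 = Round(s_3, k_3) = 0x5A39B4
s_5 = Round(s_4, k_4) = 0xB24E7C
s_6 = Round(s_5, k_5) = 0x8EFBDA
s_7 = Round(s_6, k_6) = 0xE21A4C

0x923A3A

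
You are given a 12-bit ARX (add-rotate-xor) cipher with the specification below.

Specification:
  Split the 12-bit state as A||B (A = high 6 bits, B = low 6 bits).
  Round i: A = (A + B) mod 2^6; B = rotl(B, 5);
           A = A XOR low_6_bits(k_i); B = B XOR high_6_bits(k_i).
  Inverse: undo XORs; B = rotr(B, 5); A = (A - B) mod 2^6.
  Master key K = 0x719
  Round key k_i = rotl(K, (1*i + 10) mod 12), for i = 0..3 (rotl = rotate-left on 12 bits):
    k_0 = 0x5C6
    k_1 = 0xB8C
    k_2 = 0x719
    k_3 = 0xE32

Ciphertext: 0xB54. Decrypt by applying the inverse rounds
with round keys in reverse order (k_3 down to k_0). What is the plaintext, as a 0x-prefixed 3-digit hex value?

s_0 = ciphertext = 0xB54
s_1 = InvRound(s_0, k_3) = 0x199
s_2 = InvRound(s_1, k_2) = 0x54A
s_3 = InvRound(s_2, k_1) = 0x409
s_4 = InvRound(s_3, k_0) = 0x6BC

0x6BC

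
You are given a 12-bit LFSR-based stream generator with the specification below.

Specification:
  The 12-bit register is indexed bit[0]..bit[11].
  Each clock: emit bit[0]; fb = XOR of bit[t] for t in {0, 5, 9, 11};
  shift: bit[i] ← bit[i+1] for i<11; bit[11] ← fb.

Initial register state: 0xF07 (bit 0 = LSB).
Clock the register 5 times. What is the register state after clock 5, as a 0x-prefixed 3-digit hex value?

reg_0 = 0xF07
clock 1: out=1, reg = 0xF83
clock 2: out=1, reg = 0xFC1
clock 3: out=1, reg = 0xFE0
clock 4: out=0, reg = 0xFF0
clock 5: out=0, reg = 0xFF8

0xFF8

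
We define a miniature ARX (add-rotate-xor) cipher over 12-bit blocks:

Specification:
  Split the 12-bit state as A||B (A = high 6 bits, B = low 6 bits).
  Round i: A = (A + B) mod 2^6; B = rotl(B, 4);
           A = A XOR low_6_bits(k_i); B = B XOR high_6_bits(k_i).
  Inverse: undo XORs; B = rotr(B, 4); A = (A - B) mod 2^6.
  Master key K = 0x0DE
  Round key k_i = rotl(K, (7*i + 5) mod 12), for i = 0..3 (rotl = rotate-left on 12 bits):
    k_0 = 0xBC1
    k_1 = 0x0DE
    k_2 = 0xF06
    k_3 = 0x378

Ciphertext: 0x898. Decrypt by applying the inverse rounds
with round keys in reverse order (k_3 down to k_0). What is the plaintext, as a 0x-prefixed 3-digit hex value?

0x167

s_0 = ciphertext = 0x898
s_1 = InvRound(s_0, k_3) = 0x155
s_2 = InvRound(s_1, k_2) = 0x766
s_3 = InvRound(s_2, k_1) = 0xB56
s_4 = InvRound(s_3, k_0) = 0x167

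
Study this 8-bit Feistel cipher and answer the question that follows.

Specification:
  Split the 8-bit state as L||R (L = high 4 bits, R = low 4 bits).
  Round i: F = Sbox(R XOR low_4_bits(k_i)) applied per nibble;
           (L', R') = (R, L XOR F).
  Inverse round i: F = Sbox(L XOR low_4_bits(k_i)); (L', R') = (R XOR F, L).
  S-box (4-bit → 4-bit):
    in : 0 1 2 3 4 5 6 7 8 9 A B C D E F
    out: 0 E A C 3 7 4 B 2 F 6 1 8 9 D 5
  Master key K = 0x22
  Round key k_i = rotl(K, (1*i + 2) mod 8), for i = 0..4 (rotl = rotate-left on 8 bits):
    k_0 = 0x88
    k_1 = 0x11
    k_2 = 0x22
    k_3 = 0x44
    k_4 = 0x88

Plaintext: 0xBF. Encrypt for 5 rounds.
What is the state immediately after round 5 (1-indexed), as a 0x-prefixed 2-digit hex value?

s_0 = plaintext = 0xBF
s_1 = Round(s_0, k_0) = 0xF0
s_2 = Round(s_1, k_1) = 0x01
s_3 = Round(s_2, k_2) = 0x1C
s_4 = Round(s_3, k_3) = 0xC3
s_5 = Round(s_4, k_4) = 0x3D

0x3D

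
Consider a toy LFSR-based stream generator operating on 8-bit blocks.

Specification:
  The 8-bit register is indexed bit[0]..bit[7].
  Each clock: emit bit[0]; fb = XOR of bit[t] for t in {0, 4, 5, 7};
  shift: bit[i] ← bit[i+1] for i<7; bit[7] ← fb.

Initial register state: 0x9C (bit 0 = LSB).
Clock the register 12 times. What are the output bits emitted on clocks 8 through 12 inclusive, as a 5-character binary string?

10000

reg_0 = 0x9C
clock 1: out=0, reg = 0x4E
clock 2: out=0, reg = 0x27
clock 3: out=1, reg = 0x13
clock 4: out=1, reg = 0x09
clock 5: out=1, reg = 0x84
clock 6: out=0, reg = 0xC2
clock 7: out=0, reg = 0xE1
clock 8: out=1, reg = 0xF0
clock 9: out=0, reg = 0xF8
clock 10: out=0, reg = 0xFC
clock 11: out=0, reg = 0xFE
clock 12: out=0, reg = 0xFF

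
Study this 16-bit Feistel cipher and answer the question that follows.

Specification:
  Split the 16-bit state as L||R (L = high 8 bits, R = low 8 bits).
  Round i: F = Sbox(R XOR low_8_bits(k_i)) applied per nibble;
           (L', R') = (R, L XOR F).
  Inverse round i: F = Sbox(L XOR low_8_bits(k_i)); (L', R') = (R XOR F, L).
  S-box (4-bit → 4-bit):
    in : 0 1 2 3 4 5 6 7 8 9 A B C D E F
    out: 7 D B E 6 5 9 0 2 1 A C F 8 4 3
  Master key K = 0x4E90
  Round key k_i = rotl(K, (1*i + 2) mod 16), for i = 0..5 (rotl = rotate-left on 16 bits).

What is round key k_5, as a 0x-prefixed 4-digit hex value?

K = 0x4E90
k_0 = rotl(K, (1*0+2) mod 16) = rotl(K, 2) = 0x3A41
k_1 = rotl(K, (1*1+2) mod 16) = rotl(K, 3) = 0x7482
k_2 = rotl(K, (1*2+2) mod 16) = rotl(K, 4) = 0xE904
k_3 = rotl(K, (1*3+2) mod 16) = rotl(K, 5) = 0xD209
k_4 = rotl(K, (1*4+2) mod 16) = rotl(K, 6) = 0xA413
k_5 = rotl(K, (1*5+2) mod 16) = rotl(K, 7) = 0x4827

0x4827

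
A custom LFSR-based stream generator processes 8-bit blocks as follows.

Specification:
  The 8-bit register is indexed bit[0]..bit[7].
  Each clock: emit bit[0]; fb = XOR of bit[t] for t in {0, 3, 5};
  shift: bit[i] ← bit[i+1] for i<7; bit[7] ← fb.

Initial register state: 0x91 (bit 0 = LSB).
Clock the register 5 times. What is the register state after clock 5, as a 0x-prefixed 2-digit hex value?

0xFC

reg_0 = 0x91
clock 1: out=1, reg = 0xC8
clock 2: out=0, reg = 0xE4
clock 3: out=0, reg = 0xF2
clock 4: out=0, reg = 0xF9
clock 5: out=1, reg = 0xFC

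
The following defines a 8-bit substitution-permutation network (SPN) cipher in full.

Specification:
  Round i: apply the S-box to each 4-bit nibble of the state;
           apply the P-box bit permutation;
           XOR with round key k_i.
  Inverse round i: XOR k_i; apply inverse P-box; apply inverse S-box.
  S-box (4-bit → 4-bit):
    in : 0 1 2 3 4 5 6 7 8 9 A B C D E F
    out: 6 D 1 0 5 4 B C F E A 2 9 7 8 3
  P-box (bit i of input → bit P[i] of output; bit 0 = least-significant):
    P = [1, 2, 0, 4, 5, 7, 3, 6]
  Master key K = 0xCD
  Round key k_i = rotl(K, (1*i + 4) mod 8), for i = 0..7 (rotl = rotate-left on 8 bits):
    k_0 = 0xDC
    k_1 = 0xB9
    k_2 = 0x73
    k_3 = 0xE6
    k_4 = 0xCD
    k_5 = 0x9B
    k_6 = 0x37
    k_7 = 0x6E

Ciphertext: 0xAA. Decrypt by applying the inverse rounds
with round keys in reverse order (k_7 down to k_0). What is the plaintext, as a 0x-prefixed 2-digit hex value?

s_0 = ciphertext = 0xAA
s_1 = InvRound(s_0, k_7) = 0xAB
s_2 = InvRound(s_1, k_6) = 0x0A
s_3 = InvRound(s_2, k_5) = 0xB7
s_4 = InvRound(s_3, k_4) = 0x1C
s_5 = InvRound(s_4, k_3) = 0x8C
s_6 = InvRound(s_5, k_2) = 0x88
s_7 = InvRound(s_6, k_1) = 0x27
s_8 = InvRound(s_7, k_0) = 0x81

0x81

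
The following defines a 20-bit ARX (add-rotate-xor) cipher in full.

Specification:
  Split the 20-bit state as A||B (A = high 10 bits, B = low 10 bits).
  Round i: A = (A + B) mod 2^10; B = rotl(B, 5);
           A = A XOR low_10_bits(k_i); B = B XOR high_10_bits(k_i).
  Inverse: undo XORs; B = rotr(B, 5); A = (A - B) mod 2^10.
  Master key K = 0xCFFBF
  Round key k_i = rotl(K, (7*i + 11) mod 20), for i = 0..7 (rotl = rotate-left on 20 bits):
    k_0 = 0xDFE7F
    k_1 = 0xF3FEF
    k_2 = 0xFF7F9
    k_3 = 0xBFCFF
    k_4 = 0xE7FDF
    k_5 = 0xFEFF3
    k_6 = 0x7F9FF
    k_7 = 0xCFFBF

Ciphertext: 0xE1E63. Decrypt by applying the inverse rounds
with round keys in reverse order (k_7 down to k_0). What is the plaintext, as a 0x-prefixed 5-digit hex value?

0xE1BE0

s_0 = ciphertext = 0xE1E63
s_1 = InvRound(s_0, k_7) = 0x2BB8A
s_2 = InvRound(s_1, k_6) = 0xAFA93
s_3 = InvRound(s_2, k_5) = 0x1090B
s_4 = InvRound(s_3, k_4) = 0x42694
s_5 = InvRound(s_4, k_3) = 0x24D63
s_6 = InvRound(s_5, k_2) = 0xE5BD4
s_7 = InvRound(s_6, k_1) = 0x46760
s_8 = InvRound(s_7, k_0) = 0xE1BE0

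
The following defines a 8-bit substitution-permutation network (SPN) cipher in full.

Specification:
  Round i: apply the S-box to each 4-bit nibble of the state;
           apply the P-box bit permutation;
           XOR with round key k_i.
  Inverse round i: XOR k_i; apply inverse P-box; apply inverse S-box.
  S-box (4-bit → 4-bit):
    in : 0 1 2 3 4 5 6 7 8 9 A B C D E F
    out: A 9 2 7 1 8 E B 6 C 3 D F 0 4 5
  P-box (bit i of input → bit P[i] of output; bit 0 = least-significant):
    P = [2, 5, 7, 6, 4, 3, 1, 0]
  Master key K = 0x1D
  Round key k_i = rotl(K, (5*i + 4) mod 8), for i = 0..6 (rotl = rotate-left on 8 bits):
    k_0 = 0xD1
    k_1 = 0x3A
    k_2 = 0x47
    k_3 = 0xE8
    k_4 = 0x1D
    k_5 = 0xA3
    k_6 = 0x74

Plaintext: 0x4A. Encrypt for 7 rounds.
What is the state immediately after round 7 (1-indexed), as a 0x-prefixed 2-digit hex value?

0xAB

s_0 = plaintext = 0x4A
s_1 = Round(s_0, k_0) = 0xE5
s_2 = Round(s_1, k_1) = 0x78
s_3 = Round(s_2, k_2) = 0xFE
s_4 = Round(s_3, k_3) = 0x7A
s_5 = Round(s_4, k_4) = 0x20
s_6 = Round(s_5, k_5) = 0xCB
s_7 = Round(s_6, k_6) = 0xAB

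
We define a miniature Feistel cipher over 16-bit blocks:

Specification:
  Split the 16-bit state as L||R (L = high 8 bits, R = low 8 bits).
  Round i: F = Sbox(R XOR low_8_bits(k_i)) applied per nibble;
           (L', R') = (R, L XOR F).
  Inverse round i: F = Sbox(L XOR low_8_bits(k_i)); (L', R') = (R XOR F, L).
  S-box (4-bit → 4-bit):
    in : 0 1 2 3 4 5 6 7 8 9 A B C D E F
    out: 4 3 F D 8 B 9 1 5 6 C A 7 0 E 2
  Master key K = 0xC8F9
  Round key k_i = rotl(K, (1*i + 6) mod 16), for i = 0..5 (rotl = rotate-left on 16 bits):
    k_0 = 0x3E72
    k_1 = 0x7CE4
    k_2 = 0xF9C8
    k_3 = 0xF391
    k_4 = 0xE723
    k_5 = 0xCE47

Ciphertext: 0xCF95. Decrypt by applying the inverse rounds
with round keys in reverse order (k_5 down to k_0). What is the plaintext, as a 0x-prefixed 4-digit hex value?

s_0 = ciphertext = 0xCF95
s_1 = InvRound(s_0, k_5) = 0xC0CF
s_2 = InvRound(s_1, k_4) = 0x22C0
s_3 = InvRound(s_2, k_3) = 0x6D22
s_4 = InvRound(s_3, k_2) = 0xE96D
s_5 = InvRound(s_4, k_1) = 0x2DE9
s_6 = InvRound(s_5, k_0) = 0x5B2D

0x5B2D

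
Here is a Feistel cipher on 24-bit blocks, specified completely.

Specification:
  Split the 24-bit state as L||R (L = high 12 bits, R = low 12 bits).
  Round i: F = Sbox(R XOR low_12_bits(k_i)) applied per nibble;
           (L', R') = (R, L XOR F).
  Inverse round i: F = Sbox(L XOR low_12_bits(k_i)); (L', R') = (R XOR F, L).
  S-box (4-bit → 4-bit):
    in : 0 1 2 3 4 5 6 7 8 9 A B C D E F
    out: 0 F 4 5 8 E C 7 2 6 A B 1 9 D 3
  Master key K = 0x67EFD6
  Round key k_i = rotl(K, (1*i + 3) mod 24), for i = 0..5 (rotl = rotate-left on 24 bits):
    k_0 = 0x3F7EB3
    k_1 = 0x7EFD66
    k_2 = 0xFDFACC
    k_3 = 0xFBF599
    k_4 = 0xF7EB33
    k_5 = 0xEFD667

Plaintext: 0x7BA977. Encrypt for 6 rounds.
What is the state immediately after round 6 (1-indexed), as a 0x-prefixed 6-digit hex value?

s_0 = plaintext = 0x7BA977
s_1 = Round(s_0, k_0) = 0x9770A2
s_2 = Round(s_1, k_1) = 0x0A206F
s_3 = Round(s_2, k_2) = 0x06FA07
s_4 = Round(s_3, k_3) = 0xA07302
s_5 = Round(s_4, k_4) = 0x302858
s_6 = Round(s_5, k_5) = 0x858E51

0x858E51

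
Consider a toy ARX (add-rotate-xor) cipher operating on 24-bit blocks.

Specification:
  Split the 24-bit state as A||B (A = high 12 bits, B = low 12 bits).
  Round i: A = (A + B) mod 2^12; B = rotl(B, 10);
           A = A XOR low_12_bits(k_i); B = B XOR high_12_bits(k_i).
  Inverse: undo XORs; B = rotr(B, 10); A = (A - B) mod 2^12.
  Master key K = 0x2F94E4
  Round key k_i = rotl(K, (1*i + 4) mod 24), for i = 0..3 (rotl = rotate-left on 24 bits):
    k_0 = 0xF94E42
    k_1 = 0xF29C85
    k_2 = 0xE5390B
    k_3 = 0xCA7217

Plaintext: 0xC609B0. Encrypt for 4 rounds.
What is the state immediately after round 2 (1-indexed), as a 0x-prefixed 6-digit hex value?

0xACFC57

s_0 = plaintext = 0xC609B0
s_1 = Round(s_0, k_0) = 0x852DF8
s_2 = Round(s_1, k_1) = 0xACFC57
s_3 = Round(s_2, k_2) = 0xE2D146
s_4 = Round(s_3, k_3) = 0xD644F6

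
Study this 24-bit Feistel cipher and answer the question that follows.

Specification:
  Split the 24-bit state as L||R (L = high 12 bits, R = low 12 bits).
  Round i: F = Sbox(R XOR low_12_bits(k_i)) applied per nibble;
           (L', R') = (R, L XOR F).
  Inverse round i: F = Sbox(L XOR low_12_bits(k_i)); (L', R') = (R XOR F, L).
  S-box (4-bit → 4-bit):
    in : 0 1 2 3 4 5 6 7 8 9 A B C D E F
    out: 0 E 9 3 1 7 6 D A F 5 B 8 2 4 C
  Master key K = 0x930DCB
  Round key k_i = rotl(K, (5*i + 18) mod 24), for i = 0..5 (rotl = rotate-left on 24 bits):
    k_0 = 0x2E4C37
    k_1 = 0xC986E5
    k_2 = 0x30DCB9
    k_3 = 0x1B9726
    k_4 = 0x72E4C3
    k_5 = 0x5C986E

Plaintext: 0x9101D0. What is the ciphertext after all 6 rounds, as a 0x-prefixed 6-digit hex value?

0xA5DA23

s_0 = plaintext = 0x9101D0
s_1 = Round(s_0, k_0) = 0x1D0B5D
s_2 = Round(s_1, k_1) = 0xB5D36A
s_3 = Round(s_2, k_2) = 0x36A77E
s_4 = Round(s_3, k_3) = 0x77E310
s_5 = Round(s_4, k_4) = 0x310A5D
s_6 = Round(s_5, k_5) = 0xA5DA23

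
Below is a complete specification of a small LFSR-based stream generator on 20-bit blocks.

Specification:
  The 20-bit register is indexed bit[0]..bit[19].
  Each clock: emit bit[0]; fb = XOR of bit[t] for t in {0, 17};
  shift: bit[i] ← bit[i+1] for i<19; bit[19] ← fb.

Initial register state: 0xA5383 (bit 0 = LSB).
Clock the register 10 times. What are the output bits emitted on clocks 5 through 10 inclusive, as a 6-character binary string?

reg_0 = 0xA5383
clock 1: out=1, reg = 0x529C1
clock 2: out=1, reg = 0xA94E0
clock 3: out=0, reg = 0xD4A70
clock 4: out=0, reg = 0x6A538
clock 5: out=0, reg = 0xB529C
clock 6: out=0, reg = 0xDA94E
clock 7: out=0, reg = 0x6D4A7
clock 8: out=1, reg = 0x36A53
clock 9: out=1, reg = 0x1B529
clock 10: out=1, reg = 0x8DA94

000111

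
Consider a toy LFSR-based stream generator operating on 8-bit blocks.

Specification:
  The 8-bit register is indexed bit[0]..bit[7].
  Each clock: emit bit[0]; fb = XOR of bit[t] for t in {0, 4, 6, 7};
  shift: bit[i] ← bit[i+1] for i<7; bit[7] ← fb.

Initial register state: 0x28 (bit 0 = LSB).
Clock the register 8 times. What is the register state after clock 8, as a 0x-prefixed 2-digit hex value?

0x2E

reg_0 = 0x28
clock 1: out=0, reg = 0x14
clock 2: out=0, reg = 0x8A
clock 3: out=0, reg = 0xC5
clock 4: out=1, reg = 0xE2
clock 5: out=0, reg = 0x71
clock 6: out=1, reg = 0xB8
clock 7: out=0, reg = 0x5C
clock 8: out=0, reg = 0x2E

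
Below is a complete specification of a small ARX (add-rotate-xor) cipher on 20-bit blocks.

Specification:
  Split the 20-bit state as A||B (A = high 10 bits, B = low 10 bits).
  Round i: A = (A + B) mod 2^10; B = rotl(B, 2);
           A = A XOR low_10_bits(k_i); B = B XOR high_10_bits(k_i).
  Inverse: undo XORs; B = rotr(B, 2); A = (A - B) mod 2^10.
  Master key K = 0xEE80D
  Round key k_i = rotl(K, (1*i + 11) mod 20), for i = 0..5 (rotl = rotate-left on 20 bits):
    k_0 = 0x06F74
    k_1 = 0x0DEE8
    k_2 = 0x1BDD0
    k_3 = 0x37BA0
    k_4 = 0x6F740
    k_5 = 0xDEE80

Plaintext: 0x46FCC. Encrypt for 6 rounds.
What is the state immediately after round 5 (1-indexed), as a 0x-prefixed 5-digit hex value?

0xED93D

s_0 = plaintext = 0x46FCC
s_1 = Round(s_0, k_0) = 0xE4F28
s_2 = Round(s_1, k_1) = 0x14C94
s_3 = Round(s_2, k_2) = 0x4DE3F
s_4 = Round(s_3, k_3) = 0x35820
s_5 = Round(s_4, k_4) = 0xED93D
s_6 = Round(s_5, k_5) = 0x9CF8E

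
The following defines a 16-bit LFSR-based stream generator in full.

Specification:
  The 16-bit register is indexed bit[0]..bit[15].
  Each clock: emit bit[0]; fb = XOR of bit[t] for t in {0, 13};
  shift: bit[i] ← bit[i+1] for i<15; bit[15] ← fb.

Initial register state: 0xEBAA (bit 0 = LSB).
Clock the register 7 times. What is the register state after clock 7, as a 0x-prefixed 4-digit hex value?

0x0BD7

reg_0 = 0xEBAA
clock 1: out=0, reg = 0xF5D5
clock 2: out=1, reg = 0x7AEA
clock 3: out=0, reg = 0xBD75
clock 4: out=1, reg = 0x5EBA
clock 5: out=0, reg = 0x2F5D
clock 6: out=1, reg = 0x17AE
clock 7: out=0, reg = 0x0BD7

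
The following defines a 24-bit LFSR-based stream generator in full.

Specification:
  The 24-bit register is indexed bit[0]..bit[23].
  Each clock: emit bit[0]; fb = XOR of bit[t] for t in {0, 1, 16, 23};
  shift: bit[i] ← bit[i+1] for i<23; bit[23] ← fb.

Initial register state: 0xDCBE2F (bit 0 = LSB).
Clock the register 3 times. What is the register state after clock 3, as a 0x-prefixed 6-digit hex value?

reg_0 = 0xDCBE2F
clock 1: out=1, reg = 0xEE5F17
clock 2: out=1, reg = 0xF72F8B
clock 3: out=1, reg = 0x7B97C5

0x7B97C5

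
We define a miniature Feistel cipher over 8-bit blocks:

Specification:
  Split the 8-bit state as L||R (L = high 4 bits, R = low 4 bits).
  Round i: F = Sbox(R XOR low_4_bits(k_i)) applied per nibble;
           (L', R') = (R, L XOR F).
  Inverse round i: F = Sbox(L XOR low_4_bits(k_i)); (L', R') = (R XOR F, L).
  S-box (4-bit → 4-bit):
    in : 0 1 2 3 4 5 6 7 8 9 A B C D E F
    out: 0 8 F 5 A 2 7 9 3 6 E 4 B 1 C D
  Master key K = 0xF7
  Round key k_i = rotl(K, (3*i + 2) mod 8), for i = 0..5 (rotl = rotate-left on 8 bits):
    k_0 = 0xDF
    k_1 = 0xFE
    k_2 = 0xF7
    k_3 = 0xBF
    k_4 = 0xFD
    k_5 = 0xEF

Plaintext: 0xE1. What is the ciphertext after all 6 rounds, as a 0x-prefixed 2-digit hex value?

0x88

s_0 = plaintext = 0xE1
s_1 = Round(s_0, k_0) = 0x12
s_2 = Round(s_1, k_1) = 0x2A
s_3 = Round(s_2, k_2) = 0xA3
s_4 = Round(s_3, k_3) = 0x31
s_5 = Round(s_4, k_4) = 0x18
s_6 = Round(s_5, k_5) = 0x88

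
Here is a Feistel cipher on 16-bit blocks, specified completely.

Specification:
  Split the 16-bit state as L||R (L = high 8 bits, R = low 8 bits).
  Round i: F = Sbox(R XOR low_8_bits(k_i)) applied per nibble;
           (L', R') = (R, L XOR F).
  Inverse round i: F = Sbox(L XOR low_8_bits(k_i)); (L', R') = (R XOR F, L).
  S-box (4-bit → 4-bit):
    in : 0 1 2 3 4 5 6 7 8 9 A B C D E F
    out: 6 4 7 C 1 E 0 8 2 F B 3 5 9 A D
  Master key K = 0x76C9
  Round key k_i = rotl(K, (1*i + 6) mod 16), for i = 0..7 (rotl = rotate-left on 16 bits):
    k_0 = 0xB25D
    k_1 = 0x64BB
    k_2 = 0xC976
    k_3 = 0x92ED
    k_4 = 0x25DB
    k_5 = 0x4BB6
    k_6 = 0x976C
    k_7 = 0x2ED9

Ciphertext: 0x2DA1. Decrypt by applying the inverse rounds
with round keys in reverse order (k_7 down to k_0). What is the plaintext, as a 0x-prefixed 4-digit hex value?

0x8730

s_0 = ciphertext = 0x2DA1
s_1 = InvRound(s_0, k_7) = 0x702D
s_2 = InvRound(s_1, k_6) = 0x6870
s_3 = InvRound(s_2, k_5) = 0xEA68
s_4 = InvRound(s_3, k_4) = 0xACEA
s_5 = InvRound(s_4, k_3) = 0xFEAC
s_6 = InvRound(s_5, k_2) = 0x8EFE
s_7 = InvRound(s_6, k_1) = 0x308E
s_8 = InvRound(s_7, k_0) = 0x8730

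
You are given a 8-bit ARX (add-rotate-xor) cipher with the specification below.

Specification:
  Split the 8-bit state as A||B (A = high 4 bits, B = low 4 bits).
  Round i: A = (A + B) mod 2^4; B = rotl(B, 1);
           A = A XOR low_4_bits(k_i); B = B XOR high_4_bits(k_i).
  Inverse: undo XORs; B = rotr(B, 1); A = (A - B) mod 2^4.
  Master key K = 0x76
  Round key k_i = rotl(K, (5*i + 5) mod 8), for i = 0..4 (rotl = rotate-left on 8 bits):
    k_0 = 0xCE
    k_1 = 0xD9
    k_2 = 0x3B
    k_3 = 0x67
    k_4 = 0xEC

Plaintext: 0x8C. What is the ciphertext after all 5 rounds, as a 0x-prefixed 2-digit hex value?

s_0 = plaintext = 0x8C
s_1 = Round(s_0, k_0) = 0xA5
s_2 = Round(s_1, k_1) = 0x67
s_3 = Round(s_2, k_2) = 0x6D
s_4 = Round(s_3, k_3) = 0x4D
s_5 = Round(s_4, k_4) = 0xD5

0xD5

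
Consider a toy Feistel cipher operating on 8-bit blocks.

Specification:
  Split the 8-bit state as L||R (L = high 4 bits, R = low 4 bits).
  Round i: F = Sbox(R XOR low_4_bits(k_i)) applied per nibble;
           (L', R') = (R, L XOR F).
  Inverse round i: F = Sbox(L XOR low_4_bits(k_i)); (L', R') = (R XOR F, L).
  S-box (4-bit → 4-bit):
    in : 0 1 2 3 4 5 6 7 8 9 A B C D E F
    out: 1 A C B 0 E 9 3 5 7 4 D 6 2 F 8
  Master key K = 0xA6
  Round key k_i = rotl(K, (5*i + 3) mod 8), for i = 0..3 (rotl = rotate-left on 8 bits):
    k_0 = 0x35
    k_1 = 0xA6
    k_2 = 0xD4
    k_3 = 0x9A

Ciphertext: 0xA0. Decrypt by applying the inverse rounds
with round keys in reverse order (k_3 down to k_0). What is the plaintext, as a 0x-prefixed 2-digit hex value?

0x1D

s_0 = ciphertext = 0xA0
s_1 = InvRound(s_0, k_3) = 0x1A
s_2 = InvRound(s_1, k_2) = 0x41
s_3 = InvRound(s_2, k_1) = 0xD4
s_4 = InvRound(s_3, k_0) = 0x1D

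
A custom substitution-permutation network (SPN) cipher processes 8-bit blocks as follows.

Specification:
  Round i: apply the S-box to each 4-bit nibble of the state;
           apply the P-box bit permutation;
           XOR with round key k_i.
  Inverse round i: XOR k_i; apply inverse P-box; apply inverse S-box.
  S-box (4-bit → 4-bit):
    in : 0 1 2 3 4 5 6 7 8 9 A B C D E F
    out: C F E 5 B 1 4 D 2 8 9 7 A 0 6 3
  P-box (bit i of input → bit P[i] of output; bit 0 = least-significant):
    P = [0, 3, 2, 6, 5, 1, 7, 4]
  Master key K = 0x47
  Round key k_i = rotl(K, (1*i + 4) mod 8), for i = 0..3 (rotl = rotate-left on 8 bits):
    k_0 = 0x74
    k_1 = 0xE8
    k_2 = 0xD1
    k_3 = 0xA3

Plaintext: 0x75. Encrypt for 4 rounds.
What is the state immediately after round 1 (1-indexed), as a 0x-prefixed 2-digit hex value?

s_0 = plaintext = 0x75
s_1 = Round(s_0, k_0) = 0xC5
s_2 = Round(s_1, k_1) = 0xFB
s_3 = Round(s_2, k_2) = 0xFE
s_4 = Round(s_3, k_3) = 0x8D

0xC5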